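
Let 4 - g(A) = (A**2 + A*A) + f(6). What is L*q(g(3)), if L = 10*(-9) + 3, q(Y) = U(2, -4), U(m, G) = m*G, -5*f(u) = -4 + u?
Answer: 696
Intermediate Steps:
f(u) = 4/5 - u/5 (f(u) = -(-4 + u)/5 = 4/5 - u/5)
U(m, G) = G*m
g(A) = 22/5 - 2*A**2 (g(A) = 4 - ((A**2 + A*A) + (4/5 - 1/5*6)) = 4 - ((A**2 + A**2) + (4/5 - 6/5)) = 4 - (2*A**2 - 2/5) = 4 - (-2/5 + 2*A**2) = 4 + (2/5 - 2*A**2) = 22/5 - 2*A**2)
q(Y) = -8 (q(Y) = -4*2 = -8)
L = -87 (L = -90 + 3 = -87)
L*q(g(3)) = -87*(-8) = 696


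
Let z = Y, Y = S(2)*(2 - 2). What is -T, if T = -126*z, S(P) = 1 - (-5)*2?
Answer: 0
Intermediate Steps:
S(P) = 11 (S(P) = 1 - 1*(-10) = 1 + 10 = 11)
Y = 0 (Y = 11*(2 - 2) = 11*0 = 0)
z = 0
T = 0 (T = -126*0 = 0)
-T = -1*0 = 0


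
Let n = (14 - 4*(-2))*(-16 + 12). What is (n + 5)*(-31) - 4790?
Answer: -2217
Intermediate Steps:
n = -88 (n = (14 + 8)*(-4) = 22*(-4) = -88)
(n + 5)*(-31) - 4790 = (-88 + 5)*(-31) - 4790 = -83*(-31) - 4790 = 2573 - 4790 = -2217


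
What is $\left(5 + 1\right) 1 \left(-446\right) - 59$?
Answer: $-2735$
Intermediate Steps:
$\left(5 + 1\right) 1 \left(-446\right) - 59 = 6 \cdot 1 \left(-446\right) - 59 = 6 \left(-446\right) - 59 = -2676 - 59 = -2735$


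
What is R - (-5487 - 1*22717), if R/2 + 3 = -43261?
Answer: -58324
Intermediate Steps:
R = -86528 (R = -6 + 2*(-43261) = -6 - 86522 = -86528)
R - (-5487 - 1*22717) = -86528 - (-5487 - 1*22717) = -86528 - (-5487 - 22717) = -86528 - 1*(-28204) = -86528 + 28204 = -58324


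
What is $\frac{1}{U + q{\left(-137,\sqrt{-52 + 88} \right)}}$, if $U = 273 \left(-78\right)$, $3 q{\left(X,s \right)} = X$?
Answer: $- \frac{3}{64019} \approx -4.6861 \cdot 10^{-5}$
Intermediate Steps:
$q{\left(X,s \right)} = \frac{X}{3}$
$U = -21294$
$\frac{1}{U + q{\left(-137,\sqrt{-52 + 88} \right)}} = \frac{1}{-21294 + \frac{1}{3} \left(-137\right)} = \frac{1}{-21294 - \frac{137}{3}} = \frac{1}{- \frac{64019}{3}} = - \frac{3}{64019}$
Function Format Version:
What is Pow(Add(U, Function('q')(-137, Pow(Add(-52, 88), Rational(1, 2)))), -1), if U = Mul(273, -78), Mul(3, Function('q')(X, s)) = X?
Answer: Rational(-3, 64019) ≈ -4.6861e-5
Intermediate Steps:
Function('q')(X, s) = Mul(Rational(1, 3), X)
U = -21294
Pow(Add(U, Function('q')(-137, Pow(Add(-52, 88), Rational(1, 2)))), -1) = Pow(Add(-21294, Mul(Rational(1, 3), -137)), -1) = Pow(Add(-21294, Rational(-137, 3)), -1) = Pow(Rational(-64019, 3), -1) = Rational(-3, 64019)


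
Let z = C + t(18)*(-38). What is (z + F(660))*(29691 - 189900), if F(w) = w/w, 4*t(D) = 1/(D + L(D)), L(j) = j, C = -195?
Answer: 248982587/8 ≈ 3.1123e+7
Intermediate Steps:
t(D) = 1/(8*D) (t(D) = 1/(4*(D + D)) = 1/(4*((2*D))) = (1/(2*D))/4 = 1/(8*D))
z = -14059/72 (z = -195 + ((⅛)/18)*(-38) = -195 + ((⅛)*(1/18))*(-38) = -195 + (1/144)*(-38) = -195 - 19/72 = -14059/72 ≈ -195.26)
F(w) = 1
(z + F(660))*(29691 - 189900) = (-14059/72 + 1)*(29691 - 189900) = -13987/72*(-160209) = 248982587/8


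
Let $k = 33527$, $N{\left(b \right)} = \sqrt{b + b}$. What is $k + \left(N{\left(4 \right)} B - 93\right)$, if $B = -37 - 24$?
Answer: $33434 - 122 \sqrt{2} \approx 33261.0$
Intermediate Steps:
$B = -61$ ($B = -37 - 24 = -61$)
$N{\left(b \right)} = \sqrt{2} \sqrt{b}$ ($N{\left(b \right)} = \sqrt{2 b} = \sqrt{2} \sqrt{b}$)
$k + \left(N{\left(4 \right)} B - 93\right) = 33527 + \left(\sqrt{2} \sqrt{4} \left(-61\right) - 93\right) = 33527 + \left(\sqrt{2} \cdot 2 \left(-61\right) - 93\right) = 33527 + \left(2 \sqrt{2} \left(-61\right) - 93\right) = 33527 - \left(93 + 122 \sqrt{2}\right) = 33434 - 122 \sqrt{2}$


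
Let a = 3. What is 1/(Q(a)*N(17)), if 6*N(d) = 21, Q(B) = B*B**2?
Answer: 2/189 ≈ 0.010582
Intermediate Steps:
Q(B) = B**3
N(d) = 7/2 (N(d) = (1/6)*21 = 7/2)
1/(Q(a)*N(17)) = 1/(3**3*(7/2)) = 1/(27*(7/2)) = 1/(189/2) = 2/189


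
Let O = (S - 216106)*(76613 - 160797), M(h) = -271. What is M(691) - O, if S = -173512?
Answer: -32799601983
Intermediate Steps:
O = 32799601712 (O = (-173512 - 216106)*(76613 - 160797) = -389618*(-84184) = 32799601712)
M(691) - O = -271 - 1*32799601712 = -271 - 32799601712 = -32799601983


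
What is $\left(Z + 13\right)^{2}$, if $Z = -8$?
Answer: $25$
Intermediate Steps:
$\left(Z + 13\right)^{2} = \left(-8 + 13\right)^{2} = 5^{2} = 25$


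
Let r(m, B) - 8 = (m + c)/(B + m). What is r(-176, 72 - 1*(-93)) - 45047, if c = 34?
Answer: -495287/11 ≈ -45026.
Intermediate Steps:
r(m, B) = 8 + (34 + m)/(B + m) (r(m, B) = 8 + (m + 34)/(B + m) = 8 + (34 + m)/(B + m))
r(-176, 72 - 1*(-93)) - 45047 = (34 + 8*(72 - 1*(-93)) + 9*(-176))/((72 - 1*(-93)) - 176) - 45047 = (34 + 8*(72 + 93) - 1584)/((72 + 93) - 176) - 45047 = (34 + 8*165 - 1584)/(165 - 176) - 45047 = (34 + 1320 - 1584)/(-11) - 45047 = -1/11*(-230) - 45047 = 230/11 - 45047 = -495287/11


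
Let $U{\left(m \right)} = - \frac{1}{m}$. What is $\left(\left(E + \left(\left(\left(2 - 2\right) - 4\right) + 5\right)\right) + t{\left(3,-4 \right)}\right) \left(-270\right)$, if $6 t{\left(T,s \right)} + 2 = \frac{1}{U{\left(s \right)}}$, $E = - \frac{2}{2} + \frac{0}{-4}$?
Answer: $-90$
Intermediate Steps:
$E = -1$ ($E = \left(-2\right) \frac{1}{2} + 0 \left(- \frac{1}{4}\right) = -1 + 0 = -1$)
$t{\left(T,s \right)} = - \frac{1}{3} - \frac{s}{6}$ ($t{\left(T,s \right)} = - \frac{1}{3} + \frac{1}{6 \left(- \frac{1}{s}\right)} = - \frac{1}{3} + \frac{\left(-1\right) s}{6} = - \frac{1}{3} - \frac{s}{6}$)
$\left(\left(E + \left(\left(\left(2 - 2\right) - 4\right) + 5\right)\right) + t{\left(3,-4 \right)}\right) \left(-270\right) = \left(\left(-1 + \left(\left(\left(2 - 2\right) - 4\right) + 5\right)\right) - - \frac{1}{3}\right) \left(-270\right) = \left(\left(-1 + \left(\left(\left(2 - 2\right) - 4\right) + 5\right)\right) + \left(- \frac{1}{3} + \frac{2}{3}\right)\right) \left(-270\right) = \left(\left(-1 + \left(\left(0 - 4\right) + 5\right)\right) + \frac{1}{3}\right) \left(-270\right) = \left(\left(-1 + \left(-4 + 5\right)\right) + \frac{1}{3}\right) \left(-270\right) = \left(\left(-1 + 1\right) + \frac{1}{3}\right) \left(-270\right) = \left(0 + \frac{1}{3}\right) \left(-270\right) = \frac{1}{3} \left(-270\right) = -90$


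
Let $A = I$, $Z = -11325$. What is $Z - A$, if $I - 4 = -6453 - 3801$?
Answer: $-1075$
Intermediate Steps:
$I = -10250$ ($I = 4 - 10254 = -10250$)
$A = -10250$
$Z - A = -11325 - -10250 = -11325 + 10250 = -1075$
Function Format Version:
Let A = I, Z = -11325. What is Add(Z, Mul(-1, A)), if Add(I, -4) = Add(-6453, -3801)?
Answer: -1075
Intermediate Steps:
I = -10250 (I = Add(4, Add(-6453, -3801)) = Add(4, -10254) = -10250)
A = -10250
Add(Z, Mul(-1, A)) = Add(-11325, Mul(-1, -10250)) = Add(-11325, 10250) = -1075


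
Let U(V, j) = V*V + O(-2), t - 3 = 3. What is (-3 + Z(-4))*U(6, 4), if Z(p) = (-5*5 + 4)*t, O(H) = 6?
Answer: -5418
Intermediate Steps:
t = 6 (t = 3 + 3 = 6)
Z(p) = -126 (Z(p) = (-5*5 + 4)*6 = (-25 + 4)*6 = -21*6 = -126)
U(V, j) = 6 + V² (U(V, j) = V*V + 6 = V² + 6 = 6 + V²)
(-3 + Z(-4))*U(6, 4) = (-3 - 126)*(6 + 6²) = -129*(6 + 36) = -129*42 = -5418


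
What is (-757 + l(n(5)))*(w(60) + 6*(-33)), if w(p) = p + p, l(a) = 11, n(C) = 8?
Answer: 58188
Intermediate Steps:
w(p) = 2*p
(-757 + l(n(5)))*(w(60) + 6*(-33)) = (-757 + 11)*(2*60 + 6*(-33)) = -746*(120 - 198) = -746*(-78) = 58188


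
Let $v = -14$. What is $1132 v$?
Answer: $-15848$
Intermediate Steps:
$1132 v = 1132 \left(-14\right) = -15848$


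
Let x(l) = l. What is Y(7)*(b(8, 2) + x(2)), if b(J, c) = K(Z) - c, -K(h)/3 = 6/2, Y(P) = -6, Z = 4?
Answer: 54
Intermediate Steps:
K(h) = -9 (K(h) = -18/2 = -3*3 = -9)
b(J, c) = -9 - c
Y(7)*(b(8, 2) + x(2)) = -6*((-9 - 1*2) + 2) = -6*((-9 - 2) + 2) = -6*(-11 + 2) = -6*(-9) = 54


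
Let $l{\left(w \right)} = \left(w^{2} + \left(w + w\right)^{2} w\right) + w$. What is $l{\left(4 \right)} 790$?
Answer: $218040$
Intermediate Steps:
$l{\left(w \right)} = w + w^{2} + 4 w^{3}$ ($l{\left(w \right)} = \left(w^{2} + \left(2 w\right)^{2} w\right) + w = \left(w^{2} + 4 w^{2} w\right) + w = \left(w^{2} + 4 w^{3}\right) + w = w + w^{2} + 4 w^{3}$)
$l{\left(4 \right)} 790 = 4 \left(1 + 4 + 4 \cdot 4^{2}\right) 790 = 4 \left(1 + 4 + 4 \cdot 16\right) 790 = 4 \left(1 + 4 + 64\right) 790 = 4 \cdot 69 \cdot 790 = 276 \cdot 790 = 218040$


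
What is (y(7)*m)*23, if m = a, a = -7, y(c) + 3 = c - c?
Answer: 483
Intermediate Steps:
y(c) = -3 (y(c) = -3 + (c - c) = -3 + 0 = -3)
m = -7
(y(7)*m)*23 = -3*(-7)*23 = 21*23 = 483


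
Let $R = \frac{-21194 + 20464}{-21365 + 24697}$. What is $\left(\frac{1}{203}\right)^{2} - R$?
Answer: $\frac{43857}{200158} \approx 0.21911$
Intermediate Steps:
$R = - \frac{365}{1666}$ ($R = - \frac{730}{3332} = \left(-730\right) \frac{1}{3332} = - \frac{365}{1666} \approx -0.21909$)
$\left(\frac{1}{203}\right)^{2} - R = \left(\frac{1}{203}\right)^{2} - - \frac{365}{1666} = \left(\frac{1}{203}\right)^{2} + \frac{365}{1666} = \frac{1}{41209} + \frac{365}{1666} = \frac{43857}{200158}$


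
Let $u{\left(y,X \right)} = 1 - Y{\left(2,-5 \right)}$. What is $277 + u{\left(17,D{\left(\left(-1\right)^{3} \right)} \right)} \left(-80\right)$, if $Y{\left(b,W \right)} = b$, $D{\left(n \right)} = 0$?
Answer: $357$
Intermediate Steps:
$u{\left(y,X \right)} = -1$ ($u{\left(y,X \right)} = 1 - 2 = -1$)
$277 + u{\left(17,D{\left(\left(-1\right)^{3} \right)} \right)} \left(-80\right) = 277 - -80 = 277 + 80 = 357$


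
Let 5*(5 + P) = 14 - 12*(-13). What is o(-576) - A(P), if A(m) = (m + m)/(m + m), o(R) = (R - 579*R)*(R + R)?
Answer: -383533057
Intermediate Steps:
o(R) = -1156*R² (o(R) = (-578*R)*(2*R) = -1156*R²)
P = 29 (P = -5 + (14 - 12*(-13))/5 = -5 + (14 + 156)/5 = -5 + (⅕)*170 = -5 + 34 = 29)
A(m) = 1 (A(m) = (2*m)/((2*m)) = (2*m)*(1/(2*m)) = 1)
o(-576) - A(P) = -1156*(-576)² - 1*1 = -1156*331776 - 1 = -383533056 - 1 = -383533057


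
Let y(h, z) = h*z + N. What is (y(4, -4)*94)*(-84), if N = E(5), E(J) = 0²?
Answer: 126336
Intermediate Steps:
E(J) = 0
N = 0
y(h, z) = h*z (y(h, z) = h*z + 0 = h*z)
(y(4, -4)*94)*(-84) = ((4*(-4))*94)*(-84) = -16*94*(-84) = -1504*(-84) = 126336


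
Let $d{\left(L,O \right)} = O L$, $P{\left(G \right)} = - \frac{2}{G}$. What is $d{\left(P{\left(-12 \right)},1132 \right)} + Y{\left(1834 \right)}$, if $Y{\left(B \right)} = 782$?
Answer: $\frac{2912}{3} \approx 970.67$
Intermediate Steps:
$d{\left(L,O \right)} = L O$
$d{\left(P{\left(-12 \right)},1132 \right)} + Y{\left(1834 \right)} = - \frac{2}{-12} \cdot 1132 + 782 = \left(-2\right) \left(- \frac{1}{12}\right) 1132 + 782 = \frac{1}{6} \cdot 1132 + 782 = \frac{566}{3} + 782 = \frac{2912}{3}$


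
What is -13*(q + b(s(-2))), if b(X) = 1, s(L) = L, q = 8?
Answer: -117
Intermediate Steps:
-13*(q + b(s(-2))) = -13*(8 + 1) = -13*9 = -117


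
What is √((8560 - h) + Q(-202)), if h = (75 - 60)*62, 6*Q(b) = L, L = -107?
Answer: √274038/6 ≈ 87.248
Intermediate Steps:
Q(b) = -107/6 (Q(b) = (⅙)*(-107) = -107/6)
h = 930 (h = 15*62 = 930)
√((8560 - h) + Q(-202)) = √((8560 - 1*930) - 107/6) = √((8560 - 930) - 107/6) = √(7630 - 107/6) = √(45673/6) = √274038/6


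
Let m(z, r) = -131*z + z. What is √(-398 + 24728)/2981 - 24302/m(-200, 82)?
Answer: -12151/13000 + √24330/2981 ≈ -0.88237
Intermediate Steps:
m(z, r) = -130*z
√(-398 + 24728)/2981 - 24302/m(-200, 82) = √(-398 + 24728)/2981 - 24302/((-130*(-200))) = √24330*(1/2981) - 24302/26000 = √24330/2981 - 24302*1/26000 = √24330/2981 - 12151/13000 = -12151/13000 + √24330/2981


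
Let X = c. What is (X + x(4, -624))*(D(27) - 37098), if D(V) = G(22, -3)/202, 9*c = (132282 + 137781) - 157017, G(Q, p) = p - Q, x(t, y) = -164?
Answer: -139347601495/303 ≈ -4.5989e+8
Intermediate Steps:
c = 37682/3 (c = ((132282 + 137781) - 157017)/9 = (270063 - 157017)/9 = (1/9)*113046 = 37682/3 ≈ 12561.)
X = 37682/3 ≈ 12561.
D(V) = -25/202 (D(V) = (-3 - 1*22)/202 = (-3 - 22)*(1/202) = -25*1/202 = -25/202)
(X + x(4, -624))*(D(27) - 37098) = (37682/3 - 164)*(-25/202 - 37098) = (37190/3)*(-7493821/202) = -139347601495/303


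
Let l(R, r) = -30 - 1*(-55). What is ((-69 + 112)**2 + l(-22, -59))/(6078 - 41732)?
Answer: -937/17827 ≈ -0.052561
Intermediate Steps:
l(R, r) = 25 (l(R, r) = -30 + 55 = 25)
((-69 + 112)**2 + l(-22, -59))/(6078 - 41732) = ((-69 + 112)**2 + 25)/(6078 - 41732) = (43**2 + 25)/(-35654) = (1849 + 25)*(-1/35654) = 1874*(-1/35654) = -937/17827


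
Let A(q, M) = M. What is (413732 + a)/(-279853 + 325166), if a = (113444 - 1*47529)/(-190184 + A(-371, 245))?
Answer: 78583776433/8606705907 ≈ 9.1305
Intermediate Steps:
a = -65915/189939 (a = (113444 - 1*47529)/(-190184 + 245) = (113444 - 47529)/(-189939) = 65915*(-1/189939) = -65915/189939 ≈ -0.34703)
(413732 + a)/(-279853 + 325166) = (413732 - 65915/189939)/(-279853 + 325166) = (78583776433/189939)/45313 = (78583776433/189939)*(1/45313) = 78583776433/8606705907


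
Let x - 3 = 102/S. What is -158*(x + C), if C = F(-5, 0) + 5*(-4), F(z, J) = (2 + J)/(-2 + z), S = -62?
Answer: 649064/217 ≈ 2991.1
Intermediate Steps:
x = 42/31 (x = 3 + 102/(-62) = 3 + 102*(-1/62) = 3 - 51/31 = 42/31 ≈ 1.3548)
F(z, J) = (2 + J)/(-2 + z)
C = -142/7 (C = (2 + 0)/(-2 - 5) + 5*(-4) = 2/(-7) - 20 = -1/7*2 - 20 = -2/7 - 20 = -142/7 ≈ -20.286)
-158*(x + C) = -158*(42/31 - 142/7) = -158*(-4108/217) = 649064/217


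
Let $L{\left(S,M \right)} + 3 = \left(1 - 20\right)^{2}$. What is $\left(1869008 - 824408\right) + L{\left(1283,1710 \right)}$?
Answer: $1044958$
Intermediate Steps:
$L{\left(S,M \right)} = 358$ ($L{\left(S,M \right)} = -3 + \left(1 - 20\right)^{2} = -3 + \left(-19\right)^{2} = -3 + 361 = 358$)
$\left(1869008 - 824408\right) + L{\left(1283,1710 \right)} = \left(1869008 - 824408\right) + 358 = 1044600 + 358 = 1044958$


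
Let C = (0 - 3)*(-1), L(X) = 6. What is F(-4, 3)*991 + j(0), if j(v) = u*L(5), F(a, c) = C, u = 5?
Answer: 3003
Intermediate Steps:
C = 3 (C = -3*(-1) = 3)
F(a, c) = 3
j(v) = 30 (j(v) = 5*6 = 30)
F(-4, 3)*991 + j(0) = 3*991 + 30 = 2973 + 30 = 3003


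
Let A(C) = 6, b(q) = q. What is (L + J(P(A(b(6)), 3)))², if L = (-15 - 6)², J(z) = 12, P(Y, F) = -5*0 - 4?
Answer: 205209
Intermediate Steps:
P(Y, F) = -4 (P(Y, F) = 0 - 4 = -4)
L = 441 (L = (-21)² = 441)
(L + J(P(A(b(6)), 3)))² = (441 + 12)² = 453² = 205209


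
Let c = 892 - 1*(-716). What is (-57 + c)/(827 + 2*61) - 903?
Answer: -855396/949 ≈ -901.37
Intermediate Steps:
c = 1608 (c = 892 + 716 = 1608)
(-57 + c)/(827 + 2*61) - 903 = (-57 + 1608)/(827 + 2*61) - 903 = 1551/(827 + 122) - 903 = 1551/949 - 903 = -855396/949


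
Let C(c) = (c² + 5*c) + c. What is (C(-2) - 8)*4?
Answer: -64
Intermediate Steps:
C(c) = c² + 6*c
(C(-2) - 8)*4 = (-2*(6 - 2) - 8)*4 = (-2*4 - 8)*4 = (-8 - 8)*4 = -16*4 = -64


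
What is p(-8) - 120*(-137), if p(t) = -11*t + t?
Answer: 16520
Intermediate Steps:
p(t) = -10*t
p(-8) - 120*(-137) = -10*(-8) - 120*(-137) = 80 + 16440 = 16520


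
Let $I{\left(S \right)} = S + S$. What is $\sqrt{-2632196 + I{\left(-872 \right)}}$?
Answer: $6 i \sqrt{73165} \approx 1622.9 i$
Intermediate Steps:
$I{\left(S \right)} = 2 S$
$\sqrt{-2632196 + I{\left(-872 \right)}} = \sqrt{-2632196 + 2 \left(-872\right)} = \sqrt{-2632196 - 1744} = \sqrt{-2633940} = 6 i \sqrt{73165}$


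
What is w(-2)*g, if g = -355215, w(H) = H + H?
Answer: 1420860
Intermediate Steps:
w(H) = 2*H
w(-2)*g = (2*(-2))*(-355215) = -4*(-355215) = 1420860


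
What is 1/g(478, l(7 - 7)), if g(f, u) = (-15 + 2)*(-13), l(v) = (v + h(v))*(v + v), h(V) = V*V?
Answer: 1/169 ≈ 0.0059172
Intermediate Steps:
h(V) = V²
l(v) = 2*v*(v + v²) (l(v) = (v + v²)*(v + v) = (v + v²)*(2*v) = 2*v*(v + v²))
g(f, u) = 169 (g(f, u) = -13*(-13) = 169)
1/g(478, l(7 - 7)) = 1/169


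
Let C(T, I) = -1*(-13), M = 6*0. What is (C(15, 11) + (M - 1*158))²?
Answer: 21025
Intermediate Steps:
M = 0
C(T, I) = 13
(C(15, 11) + (M - 1*158))² = (13 + (0 - 1*158))² = (13 + (0 - 158))² = (13 - 158)² = (-145)² = 21025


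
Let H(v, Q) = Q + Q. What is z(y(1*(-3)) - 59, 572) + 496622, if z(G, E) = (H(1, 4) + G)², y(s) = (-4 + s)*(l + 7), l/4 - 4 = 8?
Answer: 686718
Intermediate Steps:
l = 48 (l = 16 + 4*8 = 16 + 32 = 48)
H(v, Q) = 2*Q
y(s) = -220 + 55*s (y(s) = (-4 + s)*(48 + 7) = (-4 + s)*55 = -220 + 55*s)
z(G, E) = (8 + G)² (z(G, E) = (2*4 + G)² = (8 + G)²)
z(y(1*(-3)) - 59, 572) + 496622 = (8 + ((-220 + 55*(1*(-3))) - 59))² + 496622 = (8 + ((-220 + 55*(-3)) - 59))² + 496622 = (8 + ((-220 - 165) - 59))² + 496622 = (8 + (-385 - 59))² + 496622 = (8 - 444)² + 496622 = (-436)² + 496622 = 190096 + 496622 = 686718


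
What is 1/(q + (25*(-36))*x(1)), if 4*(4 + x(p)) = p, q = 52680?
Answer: 1/56055 ≈ 1.7840e-5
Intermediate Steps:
x(p) = -4 + p/4
1/(q + (25*(-36))*x(1)) = 1/(52680 + (25*(-36))*(-4 + (1/4)*1)) = 1/(52680 - 900*(-4 + 1/4)) = 1/(52680 - 900*(-15/4)) = 1/(52680 + 3375) = 1/56055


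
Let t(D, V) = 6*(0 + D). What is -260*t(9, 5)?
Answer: -14040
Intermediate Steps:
t(D, V) = 6*D
-260*t(9, 5) = -1560*9 = -260*54 = -14040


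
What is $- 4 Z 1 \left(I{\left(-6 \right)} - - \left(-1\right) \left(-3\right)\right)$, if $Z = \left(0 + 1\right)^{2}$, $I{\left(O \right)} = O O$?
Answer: $-156$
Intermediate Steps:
$I{\left(O \right)} = O^{2}$
$Z = 1$ ($Z = 1^{2} = 1$)
$- 4 Z 1 \left(I{\left(-6 \right)} - - \left(-1\right) \left(-3\right)\right) = \left(-4\right) 1 \cdot 1 \left(\left(-6\right)^{2} - - \left(-1\right) \left(-3\right)\right) = \left(-4\right) 1 \left(36 - \left(-1\right) 3\right) = - 4 \left(36 - -3\right) = - 4 \left(36 + 3\right) = \left(-4\right) 39 = -156$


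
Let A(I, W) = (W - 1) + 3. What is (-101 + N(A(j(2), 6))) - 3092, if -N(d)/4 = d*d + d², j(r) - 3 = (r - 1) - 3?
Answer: -3705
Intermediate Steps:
j(r) = -1 + r (j(r) = 3 + ((r - 1) - 3) = 3 + ((-1 + r) - 3) = 3 + (-4 + r) = -1 + r)
A(I, W) = 2 + W (A(I, W) = (-1 + W) + 3 = 2 + W)
N(d) = -8*d² (N(d) = -4*(d*d + d²) = -4*(d² + d²) = -8*d²)
(-101 + N(A(j(2), 6))) - 3092 = (-101 - 8*(2 + 6)²) - 3092 = (-101 - 8*8²) - 3092 = (-101 - 8*64) - 3092 = (-101 - 512) - 3092 = -613 - 3092 = -3705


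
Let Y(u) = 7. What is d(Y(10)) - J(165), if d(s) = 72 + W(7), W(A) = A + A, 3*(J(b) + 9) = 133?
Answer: 152/3 ≈ 50.667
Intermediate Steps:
J(b) = 106/3 (J(b) = -9 + (1/3)*133 = -9 + 133/3 = 106/3)
W(A) = 2*A
d(s) = 86 (d(s) = 72 + 2*7 = 72 + 14 = 86)
d(Y(10)) - J(165) = 86 - 1*106/3 = 86 - 106/3 = 152/3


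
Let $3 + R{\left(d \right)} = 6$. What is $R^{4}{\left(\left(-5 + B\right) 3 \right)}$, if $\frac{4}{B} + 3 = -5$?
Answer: $81$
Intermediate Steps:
$B = - \frac{1}{2}$ ($B = \frac{4}{-3 - 5} = \frac{4}{-8} = 4 \left(- \frac{1}{8}\right) = - \frac{1}{2} \approx -0.5$)
$R{\left(d \right)} = 3$ ($R{\left(d \right)} = -3 + 6 = 3$)
$R^{4}{\left(\left(-5 + B\right) 3 \right)} = 3^{4} = 81$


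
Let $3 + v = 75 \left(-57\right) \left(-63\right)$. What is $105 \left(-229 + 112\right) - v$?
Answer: $-281607$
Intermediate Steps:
$v = 269322$ ($v = -3 + 75 \left(-57\right) \left(-63\right) = -3 - -269325 = -3 + 269325 = 269322$)
$105 \left(-229 + 112\right) - v = 105 \left(-229 + 112\right) - 269322 = 105 \left(-117\right) - 269322 = -12285 - 269322 = -281607$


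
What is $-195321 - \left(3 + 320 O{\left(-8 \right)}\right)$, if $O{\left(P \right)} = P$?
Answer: $-192764$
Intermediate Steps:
$-195321 - \left(3 + 320 O{\left(-8 \right)}\right) = -195321 + \left(\left(-320\right) \left(-8\right) + \left(-12 + 9\right)\right) = -195321 + \left(2560 - 3\right) = -195321 + 2557 = -192764$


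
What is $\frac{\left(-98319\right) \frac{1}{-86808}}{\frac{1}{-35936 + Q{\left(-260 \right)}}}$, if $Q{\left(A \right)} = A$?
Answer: $- \frac{296562877}{7234} \approx -40996.0$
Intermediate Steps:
$\frac{\left(-98319\right) \frac{1}{-86808}}{\frac{1}{-35936 + Q{\left(-260 \right)}}} = \frac{\left(-98319\right) \frac{1}{-86808}}{\frac{1}{-35936 - 260}} = \frac{\left(-98319\right) \left(- \frac{1}{86808}\right)}{\frac{1}{-36196}} = \frac{32773}{28936 \left(- \frac{1}{36196}\right)} = \frac{32773}{28936} \left(-36196\right) = - \frac{296562877}{7234}$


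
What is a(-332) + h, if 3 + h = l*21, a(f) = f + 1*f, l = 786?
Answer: 15839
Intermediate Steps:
a(f) = 2*f (a(f) = f + f = 2*f)
h = 16503 (h = -3 + 786*21 = -3 + 16506 = 16503)
a(-332) + h = 2*(-332) + 16503 = -664 + 16503 = 15839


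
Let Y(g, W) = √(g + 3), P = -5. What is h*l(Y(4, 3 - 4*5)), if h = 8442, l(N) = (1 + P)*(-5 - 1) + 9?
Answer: 278586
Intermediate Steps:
Y(g, W) = √(3 + g)
l(N) = 33 (l(N) = (1 - 5)*(-5 - 1) + 9 = -4*(-6) + 9 = 24 + 9 = 33)
h*l(Y(4, 3 - 4*5)) = 8442*33 = 278586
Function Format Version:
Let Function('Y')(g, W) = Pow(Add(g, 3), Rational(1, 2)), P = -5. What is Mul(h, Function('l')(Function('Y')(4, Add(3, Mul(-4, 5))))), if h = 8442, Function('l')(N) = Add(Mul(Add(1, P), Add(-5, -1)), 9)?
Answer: 278586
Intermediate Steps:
Function('Y')(g, W) = Pow(Add(3, g), Rational(1, 2))
Function('l')(N) = 33 (Function('l')(N) = Add(Mul(Add(1, -5), Add(-5, -1)), 9) = Add(Mul(-4, -6), 9) = Add(24, 9) = 33)
Mul(h, Function('l')(Function('Y')(4, Add(3, Mul(-4, 5))))) = Mul(8442, 33) = 278586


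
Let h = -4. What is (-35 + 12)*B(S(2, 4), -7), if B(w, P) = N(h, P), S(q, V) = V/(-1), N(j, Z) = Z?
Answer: 161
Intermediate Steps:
S(q, V) = -V (S(q, V) = V*(-1) = -V)
B(w, P) = P
(-35 + 12)*B(S(2, 4), -7) = (-35 + 12)*(-7) = -23*(-7) = 161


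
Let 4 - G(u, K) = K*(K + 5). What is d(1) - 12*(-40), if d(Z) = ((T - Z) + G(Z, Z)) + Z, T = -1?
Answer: 477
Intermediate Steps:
G(u, K) = 4 - K*(5 + K) (G(u, K) = 4 - K*(K + 5) = 4 - K*(5 + K))
d(Z) = 3 - Z² - 5*Z (d(Z) = ((-1 - Z) + (4 - Z² - 5*Z)) + Z = (3 - Z² - 6*Z) + Z = 3 - Z² - 5*Z)
d(1) - 12*(-40) = (3 - 1*1² - 5*1) - 12*(-40) = (3 - 1*1 - 5) + 480 = (3 - 1 - 5) + 480 = -3 + 480 = 477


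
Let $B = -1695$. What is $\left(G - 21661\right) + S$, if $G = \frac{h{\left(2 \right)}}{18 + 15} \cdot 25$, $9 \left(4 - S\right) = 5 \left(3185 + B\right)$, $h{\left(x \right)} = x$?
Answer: $- \frac{2225843}{99} \approx -22483.0$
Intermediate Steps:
$S = - \frac{7414}{9}$ ($S = 4 - \frac{5 \left(3185 - 1695\right)}{9} = 4 - \frac{5 \cdot 1490}{9} = 4 - \frac{7450}{9} = - \frac{7414}{9} \approx -823.78$)
$G = \frac{50}{33}$ ($G = \frac{2}{18 + 15} \cdot 25 = \frac{2}{33} \cdot 25 = \frac{50}{33} \approx 1.5152$)
$\left(G - 21661\right) + S = \left(\frac{50}{33} - 21661\right) - \frac{7414}{9} = - \frac{714763}{33} - \frac{7414}{9} = - \frac{2225843}{99}$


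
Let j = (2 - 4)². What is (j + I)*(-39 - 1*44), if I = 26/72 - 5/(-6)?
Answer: -15521/36 ≈ -431.14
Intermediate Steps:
j = 4 (j = (-2)² = 4)
I = 43/36 (I = 26*(1/72) - 5*(-⅙) = 13/36 + ⅚ = 43/36 ≈ 1.1944)
(j + I)*(-39 - 1*44) = (4 + 43/36)*(-39 - 1*44) = 187*(-39 - 44)/36 = (187/36)*(-83) = -15521/36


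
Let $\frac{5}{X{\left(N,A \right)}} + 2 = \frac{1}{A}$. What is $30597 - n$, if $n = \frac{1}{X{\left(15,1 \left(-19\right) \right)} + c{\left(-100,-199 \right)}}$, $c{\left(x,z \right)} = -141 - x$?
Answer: $\frac{51831357}{1694} \approx 30597.0$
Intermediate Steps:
$X{\left(N,A \right)} = \frac{5}{-2 + \frac{1}{A}}$
$n = - \frac{39}{1694}$ ($n = \frac{1}{- \frac{5 \cdot 1 \left(-19\right)}{-1 + 2 \cdot 1 \left(-19\right)} - 41} = \frac{1}{\left(-5\right) \left(-19\right) \frac{1}{-1 + 2 \left(-19\right)} + \left(-141 + 100\right)} = \frac{1}{\left(-5\right) \left(-19\right) \frac{1}{-1 - 38} - 41} = \frac{1}{\left(-5\right) \left(-19\right) \frac{1}{-39} - 41} = \frac{1}{\left(-5\right) \left(-19\right) \left(- \frac{1}{39}\right) - 41} = \frac{1}{- \frac{95}{39} - 41} = \frac{1}{- \frac{1694}{39}} = - \frac{39}{1694} \approx -0.023022$)
$30597 - n = 30597 - - \frac{39}{1694} = 30597 + \frac{39}{1694} = \frac{51831357}{1694}$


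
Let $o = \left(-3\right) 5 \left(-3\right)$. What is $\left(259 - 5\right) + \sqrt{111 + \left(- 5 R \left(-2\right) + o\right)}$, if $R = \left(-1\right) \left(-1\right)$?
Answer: $254 + \sqrt{166} \approx 266.88$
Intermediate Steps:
$R = 1$
$o = 45$ ($o = \left(-15\right) \left(-3\right) = 45$)
$\left(259 - 5\right) + \sqrt{111 + \left(- 5 R \left(-2\right) + o\right)} = \left(259 - 5\right) + \sqrt{111 + \left(\left(-5\right) 1 \left(-2\right) + 45\right)} = 254 + \sqrt{111 + \left(\left(-5\right) \left(-2\right) + 45\right)} = 254 + \sqrt{111 + \left(10 + 45\right)} = 254 + \sqrt{111 + 55} = 254 + \sqrt{166}$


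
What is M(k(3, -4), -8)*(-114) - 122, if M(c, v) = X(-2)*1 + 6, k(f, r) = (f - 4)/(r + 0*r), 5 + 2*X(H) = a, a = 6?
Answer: -863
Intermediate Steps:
X(H) = ½ (X(H) = -5/2 + (½)*6 = -5/2 + 3 = ½)
k(f, r) = (-4 + f)/r (k(f, r) = (-4 + f)/(r + 0) = (-4 + f)/r)
M(c, v) = 13/2 (M(c, v) = (½)*1 + 6 = ½ + 6 = 13/2)
M(k(3, -4), -8)*(-114) - 122 = (13/2)*(-114) - 122 = -741 - 122 = -863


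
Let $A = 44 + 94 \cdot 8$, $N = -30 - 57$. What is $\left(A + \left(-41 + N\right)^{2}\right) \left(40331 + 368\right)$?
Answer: $699208820$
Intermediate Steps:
$N = -87$ ($N = -30 - 57 = -87$)
$A = 796$ ($A = 44 + 752 = 796$)
$\left(A + \left(-41 + N\right)^{2}\right) \left(40331 + 368\right) = \left(796 + \left(-41 - 87\right)^{2}\right) \left(40331 + 368\right) = \left(796 + \left(-128\right)^{2}\right) 40699 = \left(796 + 16384\right) 40699 = 17180 \cdot 40699 = 699208820$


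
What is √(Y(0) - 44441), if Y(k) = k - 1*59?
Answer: 10*I*√445 ≈ 210.95*I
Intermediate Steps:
Y(k) = -59 + k (Y(k) = k - 59 = -59 + k)
√(Y(0) - 44441) = √((-59 + 0) - 44441) = √(-59 - 44441) = √(-44500) = 10*I*√445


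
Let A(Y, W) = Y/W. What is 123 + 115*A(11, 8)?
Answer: 2249/8 ≈ 281.13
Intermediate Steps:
123 + 115*A(11, 8) = 123 + 115*(11/8) = 123 + 1265/8 = 2249/8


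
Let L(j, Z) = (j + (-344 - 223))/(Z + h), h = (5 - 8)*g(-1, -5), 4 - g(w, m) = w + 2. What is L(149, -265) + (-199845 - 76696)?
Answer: -37885908/137 ≈ -2.7654e+5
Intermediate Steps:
g(w, m) = 2 - w (g(w, m) = 4 - (w + 2) = 4 - (2 + w) = 4 + (-2 - w) = 2 - w)
h = -9 (h = (5 - 8)*(2 - 1*(-1)) = -3*(2 + 1) = -3*3 = -9)
L(j, Z) = (-567 + j)/(-9 + Z) (L(j, Z) = (j + (-344 - 223))/(Z - 9) = (j - 567)/(-9 + Z) = (-567 + j)/(-9 + Z))
L(149, -265) + (-199845 - 76696) = (-567 + 149)/(-9 - 265) + (-199845 - 76696) = -418/(-274) - 276541 = -1/274*(-418) - 276541 = 209/137 - 276541 = -37885908/137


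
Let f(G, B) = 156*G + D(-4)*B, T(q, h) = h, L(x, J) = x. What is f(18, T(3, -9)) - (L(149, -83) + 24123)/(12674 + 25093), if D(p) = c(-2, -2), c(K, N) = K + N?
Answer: 107385076/37767 ≈ 2843.4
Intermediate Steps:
D(p) = -4 (D(p) = -2 - 2 = -4)
f(G, B) = -4*B + 156*G (f(G, B) = 156*G - 4*B = -4*B + 156*G)
f(18, T(3, -9)) - (L(149, -83) + 24123)/(12674 + 25093) = (-4*(-9) + 156*18) - (149 + 24123)/(12674 + 25093) = (36 + 2808) - 24272/37767 = 2844 - 24272/37767 = 107385076/37767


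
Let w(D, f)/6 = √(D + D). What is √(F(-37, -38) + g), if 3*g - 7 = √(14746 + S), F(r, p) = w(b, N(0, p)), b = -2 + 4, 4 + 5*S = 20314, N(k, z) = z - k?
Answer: √(129 + 6*√4702)/3 ≈ 7.7490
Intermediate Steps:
S = 4062 (S = -⅘ + (⅕)*20314 = -⅘ + 20314/5 = 4062)
b = 2
w(D, f) = 6*√2*√D (w(D, f) = 6*√(D + D) = 6*√(2*D) = 6*(√2*√D) = 6*√2*√D)
F(r, p) = 12 (F(r, p) = 6*√2*√2 = 12)
g = 7/3 + 2*√4702/3 (g = 7/3 + √(14746 + 4062)/3 = 7/3 + √18808/3 = 7/3 + (2*√4702)/3 = 7/3 + 2*√4702/3 ≈ 48.047)
√(F(-37, -38) + g) = √(12 + (7/3 + 2*√4702/3)) = √(43/3 + 2*√4702/3)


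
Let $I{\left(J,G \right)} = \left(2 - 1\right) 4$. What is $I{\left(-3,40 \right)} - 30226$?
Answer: $-30222$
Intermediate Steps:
$I{\left(J,G \right)} = 4$ ($I{\left(J,G \right)} = 1 \cdot 4 = 4$)
$I{\left(-3,40 \right)} - 30226 = 4 - 30226 = -30222$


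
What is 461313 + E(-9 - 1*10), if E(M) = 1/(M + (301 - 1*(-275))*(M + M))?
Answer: 10105983890/21907 ≈ 4.6131e+5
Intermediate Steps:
E(M) = 1/(1153*M) (E(M) = 1/(M + (301 + 275)*(2*M)) = 1/(M + 576*(2*M)) = 1/(M + 1152*M) = 1/(1153*M))
461313 + E(-9 - 1*10) = 461313 + 1/(1153*(-9 - 1*10)) = 461313 + 1/(1153*(-9 - 10)) = 461313 + (1/1153)/(-19) = 461313 + (1/1153)*(-1/19) = 461313 - 1/21907 = 10105983890/21907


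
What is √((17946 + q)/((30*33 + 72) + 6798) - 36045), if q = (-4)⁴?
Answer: I*√556675653570/3930 ≈ 189.85*I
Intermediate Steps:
q = 256
√((17946 + q)/((30*33 + 72) + 6798) - 36045) = √((17946 + 256)/((30*33 + 72) + 6798) - 36045) = √(18202/((990 + 72) + 6798) - 36045) = √(18202/(1062 + 6798) - 36045) = √(18202/7860 - 36045) = √(18202*(1/7860) - 36045) = √(9101/3930 - 36045) = √(-141647749/3930) = I*√556675653570/3930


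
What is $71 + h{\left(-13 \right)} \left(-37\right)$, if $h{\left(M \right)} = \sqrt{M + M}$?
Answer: $71 - 37 i \sqrt{26} \approx 71.0 - 188.66 i$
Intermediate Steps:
$h{\left(M \right)} = \sqrt{2} \sqrt{M}$ ($h{\left(M \right)} = \sqrt{2 M} = \sqrt{2} \sqrt{M}$)
$71 + h{\left(-13 \right)} \left(-37\right) = 71 + \sqrt{2} \sqrt{-13} \left(-37\right) = 71 + \sqrt{2} i \sqrt{13} \left(-37\right) = 71 + i \sqrt{26} \left(-37\right) = 71 - 37 i \sqrt{26}$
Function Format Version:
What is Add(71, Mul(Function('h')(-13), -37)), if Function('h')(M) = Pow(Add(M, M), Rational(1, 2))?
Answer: Add(71, Mul(-37, I, Pow(26, Rational(1, 2)))) ≈ Add(71.000, Mul(-188.66, I))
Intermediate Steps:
Function('h')(M) = Mul(Pow(2, Rational(1, 2)), Pow(M, Rational(1, 2))) (Function('h')(M) = Pow(Mul(2, M), Rational(1, 2)) = Mul(Pow(2, Rational(1, 2)), Pow(M, Rational(1, 2))))
Add(71, Mul(Function('h')(-13), -37)) = Add(71, Mul(Mul(Pow(2, Rational(1, 2)), Pow(-13, Rational(1, 2))), -37)) = Add(71, Mul(Mul(Pow(2, Rational(1, 2)), Mul(I, Pow(13, Rational(1, 2)))), -37)) = Add(71, Mul(Mul(I, Pow(26, Rational(1, 2))), -37)) = Add(71, Mul(-37, I, Pow(26, Rational(1, 2))))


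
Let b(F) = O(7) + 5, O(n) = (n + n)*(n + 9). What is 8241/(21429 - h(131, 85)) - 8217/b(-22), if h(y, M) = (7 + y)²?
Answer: -5903452/182055 ≈ -32.427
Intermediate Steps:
O(n) = 2*n*(9 + n) (O(n) = (2*n)*(9 + n) = 2*n*(9 + n))
b(F) = 229 (b(F) = 2*7*(9 + 7) + 5 = 2*7*16 + 5 = 224 + 5 = 229)
8241/(21429 - h(131, 85)) - 8217/b(-22) = 8241/(21429 - (7 + 131)²) - 8217/229 = 8241/(21429 - 1*138²) - 8217*1/229 = 8241/(21429 - 1*19044) - 8217/229 = 8241/(21429 - 19044) - 8217/229 = 8241/2385 - 8217/229 = 8241*(1/2385) - 8217/229 = 2747/795 - 8217/229 = -5903452/182055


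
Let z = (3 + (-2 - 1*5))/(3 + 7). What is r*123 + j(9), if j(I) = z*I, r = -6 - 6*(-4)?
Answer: 11052/5 ≈ 2210.4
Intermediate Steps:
z = -⅖ (z = (3 + (-2 - 5))/10 = (3 - 7)*(⅒) = -4*⅒ = -⅖ ≈ -0.40000)
r = 18 (r = -6 + 24 = 18)
j(I) = -2*I/5
r*123 + j(9) = 18*123 - ⅖*9 = 2214 - 18/5 = 11052/5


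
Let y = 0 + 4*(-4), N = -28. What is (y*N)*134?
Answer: 60032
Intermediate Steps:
y = -16 (y = 0 - 16 = -16)
(y*N)*134 = -16*(-28)*134 = 448*134 = 60032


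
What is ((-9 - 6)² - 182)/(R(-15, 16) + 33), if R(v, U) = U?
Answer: 43/49 ≈ 0.87755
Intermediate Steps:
((-9 - 6)² - 182)/(R(-15, 16) + 33) = ((-9 - 6)² - 182)/(16 + 33) = ((-15)² - 182)/49 = (225 - 182)*(1/49) = 43*(1/49) = 43/49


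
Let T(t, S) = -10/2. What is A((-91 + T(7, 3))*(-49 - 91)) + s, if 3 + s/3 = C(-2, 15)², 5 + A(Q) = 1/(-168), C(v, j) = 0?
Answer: -2353/168 ≈ -14.006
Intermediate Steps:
T(t, S) = -5 (T(t, S) = -10*½ = -5)
A(Q) = -841/168 (A(Q) = -5 + 1/(-168) = -5 - 1/168 = -841/168)
s = -9 (s = -9 + 3*0² = -9 + 3*0 = -9 + 0 = -9)
A((-91 + T(7, 3))*(-49 - 91)) + s = -841/168 - 9 = -2353/168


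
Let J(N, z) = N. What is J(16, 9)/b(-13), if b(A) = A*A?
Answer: 16/169 ≈ 0.094675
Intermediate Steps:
b(A) = A²
J(16, 9)/b(-13) = 16/((-13)²) = 16/169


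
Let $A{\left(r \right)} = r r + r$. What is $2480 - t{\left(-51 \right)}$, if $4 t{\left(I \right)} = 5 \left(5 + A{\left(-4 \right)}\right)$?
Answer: $\frac{9835}{4} \approx 2458.8$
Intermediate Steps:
$A{\left(r \right)} = r + r^{2}$ ($A{\left(r \right)} = r^{2} + r = r + r^{2}$)
$t{\left(I \right)} = \frac{85}{4}$ ($t{\left(I \right)} = \frac{5 \left(5 - 4 \left(1 - 4\right)\right)}{4} = \frac{5 \left(5 - -12\right)}{4} = \frac{5 \left(5 + 12\right)}{4} = \frac{5 \cdot 17}{4} = \frac{1}{4} \cdot 85 = \frac{85}{4}$)
$2480 - t{\left(-51 \right)} = 2480 - \frac{85}{4} = \frac{9835}{4}$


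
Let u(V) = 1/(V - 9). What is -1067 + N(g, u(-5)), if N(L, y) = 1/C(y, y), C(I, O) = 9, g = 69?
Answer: -9602/9 ≈ -1066.9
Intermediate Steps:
u(V) = 1/(-9 + V)
N(L, y) = ⅑ (N(L, y) = 1/9 = ⅑)
-1067 + N(g, u(-5)) = -1067 + ⅑ = -9602/9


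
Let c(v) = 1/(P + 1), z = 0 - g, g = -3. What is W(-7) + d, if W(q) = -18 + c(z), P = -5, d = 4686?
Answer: 18671/4 ≈ 4667.8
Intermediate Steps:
z = 3 (z = 0 - 1*(-3) = 0 + 3 = 3)
c(v) = -¼ (c(v) = 1/(-5 + 1) = 1/(-4) = -¼)
W(q) = -73/4 (W(q) = -18 - ¼ = -73/4)
W(-7) + d = -73/4 + 4686 = 18671/4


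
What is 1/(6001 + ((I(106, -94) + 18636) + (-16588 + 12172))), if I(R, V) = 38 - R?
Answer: 1/20153 ≈ 4.9620e-5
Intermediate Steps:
1/(6001 + ((I(106, -94) + 18636) + (-16588 + 12172))) = 1/(6001 + (((38 - 1*106) + 18636) + (-16588 + 12172))) = 1/(6001 + (((38 - 106) + 18636) - 4416)) = 1/(6001 + ((-68 + 18636) - 4416)) = 1/(6001 + (18568 - 4416)) = 1/(6001 + 14152) = 1/20153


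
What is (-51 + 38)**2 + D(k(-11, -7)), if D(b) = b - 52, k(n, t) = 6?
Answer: 123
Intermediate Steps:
D(b) = -52 + b
(-51 + 38)**2 + D(k(-11, -7)) = (-51 + 38)**2 + (-52 + 6) = (-13)**2 - 46 = 169 - 46 = 123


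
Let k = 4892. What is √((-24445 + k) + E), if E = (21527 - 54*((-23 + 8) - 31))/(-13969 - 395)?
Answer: I*√112072437897/2394 ≈ 139.84*I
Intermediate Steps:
E = -24011/14364 (E = (21527 - 54*(-15 - 31))/(-14364) = (21527 - 54*(-46))*(-1/14364) = (21527 + 2484)*(-1/14364) = 24011*(-1/14364) = -24011/14364 ≈ -1.6716)
√((-24445 + k) + E) = √((-24445 + 4892) - 24011/14364) = √(-19553 - 24011/14364) = √(-280883303/14364) = I*√112072437897/2394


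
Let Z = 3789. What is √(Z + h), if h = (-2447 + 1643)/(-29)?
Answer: √3209865/29 ≈ 61.780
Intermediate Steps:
h = 804/29 (h = -804*(-1/29) = 804/29 ≈ 27.724)
√(Z + h) = √(3789 + 804/29) = √(110685/29) = √3209865/29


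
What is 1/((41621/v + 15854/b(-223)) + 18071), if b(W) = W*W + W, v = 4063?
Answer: 100571439/1818488926183 ≈ 5.5305e-5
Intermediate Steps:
b(W) = W + W² (b(W) = W² + W = W + W²)
1/((41621/v + 15854/b(-223)) + 18071) = 1/((41621/4063 + 15854/((-223*(1 - 223)))) + 18071) = 1/((41621*(1/4063) + 15854/((-223*(-222)))) + 18071) = 1/((41621/4063 + 15854/49506) + 18071) = 1/((41621/4063 + 15854*(1/49506)) + 18071) = 1/((41621/4063 + 7927/24753) + 18071) = 1/(1062452014/100571439 + 18071) = 1/(1818488926183/100571439) = 100571439/1818488926183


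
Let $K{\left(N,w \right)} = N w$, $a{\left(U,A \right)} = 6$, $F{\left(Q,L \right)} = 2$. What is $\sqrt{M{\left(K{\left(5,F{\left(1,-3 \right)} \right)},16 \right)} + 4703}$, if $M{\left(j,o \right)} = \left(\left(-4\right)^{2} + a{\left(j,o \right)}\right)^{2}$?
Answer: $\sqrt{5187} \approx 72.021$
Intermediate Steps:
$M{\left(j,o \right)} = 484$ ($M{\left(j,o \right)} = \left(\left(-4\right)^{2} + 6\right)^{2} = \left(16 + 6\right)^{2} = 22^{2} = 484$)
$\sqrt{M{\left(K{\left(5,F{\left(1,-3 \right)} \right)},16 \right)} + 4703} = \sqrt{484 + 4703} = \sqrt{5187}$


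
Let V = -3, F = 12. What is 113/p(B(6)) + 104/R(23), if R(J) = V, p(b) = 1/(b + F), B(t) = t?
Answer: 5998/3 ≈ 1999.3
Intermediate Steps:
p(b) = 1/(12 + b) (p(b) = 1/(b + 12) = 1/(12 + b))
R(J) = -3
113/p(B(6)) + 104/R(23) = 113/(1/(12 + 6)) + 104/(-3) = 113/(1/18) + 104*(-⅓) = 113/(1/18) - 104/3 = 113*18 - 104/3 = 2034 - 104/3 = 5998/3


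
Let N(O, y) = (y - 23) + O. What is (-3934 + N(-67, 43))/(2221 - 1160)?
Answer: -3981/1061 ≈ -3.7521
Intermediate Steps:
N(O, y) = -23 + O + y (N(O, y) = (-23 + y) + O = -23 + O + y)
(-3934 + N(-67, 43))/(2221 - 1160) = (-3934 + (-23 - 67 + 43))/(2221 - 1160) = (-3934 - 47)/1061 = -3981*1/1061 = -3981/1061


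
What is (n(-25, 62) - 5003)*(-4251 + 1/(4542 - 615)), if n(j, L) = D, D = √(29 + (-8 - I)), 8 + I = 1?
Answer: 83518461028/3927 - 33387352*√7/3927 ≈ 2.1245e+7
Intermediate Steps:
I = -7 (I = -8 + 1 = -7)
D = 2*√7 (D = √(29 + (-8 - 1*(-7))) = √(29 + (-8 + 7)) = √(29 - 1) = √28 = 2*√7 ≈ 5.2915)
n(j, L) = 2*√7
(n(-25, 62) - 5003)*(-4251 + 1/(4542 - 615)) = (2*√7 - 5003)*(-4251 + 1/(4542 - 615)) = (-5003 + 2*√7)*(-4251 + 1/3927) = (-5003 + 2*√7)*(-16693676/3927) = 83518461028/3927 - 33387352*√7/3927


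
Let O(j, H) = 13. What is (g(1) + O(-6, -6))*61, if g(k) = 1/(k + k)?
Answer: 1647/2 ≈ 823.50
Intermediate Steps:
g(k) = 1/(2*k)
(g(1) + O(-6, -6))*61 = ((1/2)/1 + 13)*61 = ((1/2)*1 + 13)*61 = (1/2 + 13)*61 = (27/2)*61 = 1647/2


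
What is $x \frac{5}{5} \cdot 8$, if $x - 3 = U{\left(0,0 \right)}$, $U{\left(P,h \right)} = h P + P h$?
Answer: $24$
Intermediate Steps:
$U{\left(P,h \right)} = 2 P h$ ($U{\left(P,h \right)} = P h + P h = 2 P h$)
$x = 3$ ($x = 3 + 2 \cdot 0 \cdot 0 = 3 + 0 = 3$)
$x \frac{5}{5} \cdot 8 = 3 \cdot \frac{5}{5} \cdot 8 = 3 \cdot 5 \cdot \frac{1}{5} \cdot 8 = 3 \cdot 1 \cdot 8 = 3 \cdot 8 = 24$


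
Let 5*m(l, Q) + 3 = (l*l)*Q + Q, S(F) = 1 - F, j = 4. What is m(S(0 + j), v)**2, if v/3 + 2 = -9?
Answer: 110889/25 ≈ 4435.6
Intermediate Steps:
v = -33 (v = -6 + 3*(-9) = -6 - 27 = -33)
m(l, Q) = -3/5 + Q/5 + Q*l**2/5 (m(l, Q) = -3/5 + ((l*l)*Q + Q)/5 = -3/5 + (l**2*Q + Q)/5 = -3/5 + (Q*l**2 + Q)/5 = -3/5 + (Q + Q*l**2)/5 = -3/5 + (Q/5 + Q*l**2/5) = -3/5 + Q/5 + Q*l**2/5)
m(S(0 + j), v)**2 = (-3/5 + (1/5)*(-33) + (1/5)*(-33)*(1 - (0 + 4))**2)**2 = (-3/5 - 33/5 + (1/5)*(-33)*(1 - 1*4)**2)**2 = (-3/5 - 33/5 + (1/5)*(-33)*(1 - 4)**2)**2 = (-3/5 - 33/5 + (1/5)*(-33)*(-3)**2)**2 = (-3/5 - 33/5 + (1/5)*(-33)*9)**2 = (-3/5 - 33/5 - 297/5)**2 = (-333/5)**2 = 110889/25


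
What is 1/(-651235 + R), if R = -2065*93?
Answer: -1/843280 ≈ -1.1858e-6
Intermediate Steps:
R = -192045
1/(-651235 + R) = 1/(-651235 - 192045) = 1/(-843280) = -1/843280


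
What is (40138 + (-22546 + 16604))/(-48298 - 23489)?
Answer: -34196/71787 ≈ -0.47635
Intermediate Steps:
(40138 + (-22546 + 16604))/(-48298 - 23489) = (40138 - 5942)/(-71787) = 34196*(-1/71787) = -34196/71787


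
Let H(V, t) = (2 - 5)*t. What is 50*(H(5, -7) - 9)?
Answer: 600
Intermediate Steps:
H(V, t) = -3*t
50*(H(5, -7) - 9) = 50*(-3*(-7) - 9) = 50*(21 - 9) = 50*12 = 600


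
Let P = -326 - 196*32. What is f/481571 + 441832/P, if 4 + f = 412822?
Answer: -105024852454/1588702729 ≈ -66.107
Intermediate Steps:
f = 412818 (f = -4 + 412822 = 412818)
P = -6598 (P = -326 - 6272 = -6598)
f/481571 + 441832/P = 412818/481571 + 441832/(-6598) = 412818*(1/481571) + 441832*(-1/6598) = 412818/481571 - 220916/3299 = -105024852454/1588702729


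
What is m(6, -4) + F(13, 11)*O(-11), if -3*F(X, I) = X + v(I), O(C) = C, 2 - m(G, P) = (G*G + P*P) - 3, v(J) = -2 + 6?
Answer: 46/3 ≈ 15.333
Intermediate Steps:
v(J) = 4
m(G, P) = 5 - G² - P² (m(G, P) = 2 - ((G*G + P*P) - 3) = 2 - ((G² + P²) - 3) = 2 - (-3 + G² + P²) = 2 + (3 - G² - P²) = 5 - G² - P²)
F(X, I) = -4/3 - X/3 (F(X, I) = -(X + 4)/3 = -(4 + X)/3 = -4/3 - X/3)
m(6, -4) + F(13, 11)*O(-11) = (5 - 1*6² - 1*(-4)²) + (-4/3 - ⅓*13)*(-11) = (5 - 1*36 - 1*16) + (-4/3 - 13/3)*(-11) = (5 - 36 - 16) - 17/3*(-11) = -47 + 187/3 = 46/3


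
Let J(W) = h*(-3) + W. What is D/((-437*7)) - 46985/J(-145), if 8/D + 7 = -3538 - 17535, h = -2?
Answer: 378720948164/1120404635 ≈ 338.02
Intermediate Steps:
J(W) = 6 + W (J(W) = -2*(-3) + W = 6 + W)
D = -1/2635 (D = 8/(-7 + (-3538 - 17535)) = 8/(-7 - 21073) = 8/(-21080) = 8*(-1/21080) = -1/2635 ≈ -0.00037951)
D/((-437*7)) - 46985/J(-145) = -1/(2635*((-437*7))) - 46985/(6 - 145) = -1/2635/(-3059) - 46985/(-139) = -1/2635*(-1/3059) - 46985*(-1/139) = 1/8060465 + 46985/139 = 378720948164/1120404635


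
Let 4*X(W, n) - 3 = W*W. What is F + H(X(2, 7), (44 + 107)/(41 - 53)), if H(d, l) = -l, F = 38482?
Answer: 461935/12 ≈ 38495.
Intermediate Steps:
X(W, n) = ¾ + W²/4 (X(W, n) = ¾ + (W*W)/4 = ¾ + W²/4)
F + H(X(2, 7), (44 + 107)/(41 - 53)) = 38482 - (44 + 107)/(41 - 53) = 38482 - 151/(-12) = 38482 - 151*(-1)/12 = 38482 - 1*(-151/12) = 38482 + 151/12 = 461935/12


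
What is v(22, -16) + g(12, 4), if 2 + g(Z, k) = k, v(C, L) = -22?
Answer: -20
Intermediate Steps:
g(Z, k) = -2 + k
v(22, -16) + g(12, 4) = -22 + (-2 + 4) = -22 + 2 = -20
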